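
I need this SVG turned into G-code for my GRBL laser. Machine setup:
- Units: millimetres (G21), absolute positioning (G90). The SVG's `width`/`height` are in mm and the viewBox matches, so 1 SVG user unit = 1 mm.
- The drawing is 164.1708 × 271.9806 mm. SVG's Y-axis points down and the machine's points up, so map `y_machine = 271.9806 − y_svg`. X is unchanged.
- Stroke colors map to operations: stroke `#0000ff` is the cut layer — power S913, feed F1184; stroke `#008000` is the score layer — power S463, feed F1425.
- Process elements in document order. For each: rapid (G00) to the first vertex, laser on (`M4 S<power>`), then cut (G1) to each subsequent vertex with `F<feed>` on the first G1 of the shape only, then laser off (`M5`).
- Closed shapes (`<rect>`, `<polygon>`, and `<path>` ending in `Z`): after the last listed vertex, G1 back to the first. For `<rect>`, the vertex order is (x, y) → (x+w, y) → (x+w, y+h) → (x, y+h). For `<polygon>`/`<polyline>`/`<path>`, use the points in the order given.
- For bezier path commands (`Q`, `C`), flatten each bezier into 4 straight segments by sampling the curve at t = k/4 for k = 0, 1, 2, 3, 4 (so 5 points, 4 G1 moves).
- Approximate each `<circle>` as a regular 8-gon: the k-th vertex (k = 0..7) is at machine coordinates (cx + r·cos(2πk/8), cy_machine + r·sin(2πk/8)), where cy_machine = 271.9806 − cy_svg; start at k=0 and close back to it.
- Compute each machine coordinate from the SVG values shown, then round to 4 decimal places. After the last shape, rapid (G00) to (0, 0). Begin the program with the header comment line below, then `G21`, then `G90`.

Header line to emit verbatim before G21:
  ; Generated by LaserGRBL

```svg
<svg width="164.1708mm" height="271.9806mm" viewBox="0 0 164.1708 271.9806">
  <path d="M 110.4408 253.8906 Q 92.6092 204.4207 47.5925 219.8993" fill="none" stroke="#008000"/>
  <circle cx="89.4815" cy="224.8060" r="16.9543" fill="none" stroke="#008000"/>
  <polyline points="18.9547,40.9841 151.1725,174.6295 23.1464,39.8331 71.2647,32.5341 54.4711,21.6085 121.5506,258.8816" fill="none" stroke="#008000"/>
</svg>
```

1 u = 1 mm; y_m = 271.9806 − y.

[1] `<path>` quadratic bezier, #008000→score S463 F1425: (110.4408,18.0900) → (99.8259,38.7657) → (85.8129,51.3228) → (68.4018,55.7613) → (47.5925,52.0813)

[2] `<circle>` circle, #008000→score S463 F1425: (106.4358,47.1746) → (101.4700,59.1631) → (89.4815,64.1289) → (77.4930,59.1631) → (72.5272,47.1746) → (77.4930,35.1861) → (89.4815,30.2203) → (101.4700,35.1861) → (106.4358,47.1746) (closed)

[3] `<polyline>` open polyline, #008000→score S463 F1425: (18.9547,230.9965) → (151.1725,97.3511) → (23.1464,232.1475) → (71.2647,239.4465) → (54.4711,250.3721) → (121.5506,13.0990)

; Generated by LaserGRBL
G21
G90
G00 X110.4408 Y18.0900
M4 S463
G1 X99.8259 Y38.7657 F1425
G1 X85.8129 Y51.3228
G1 X68.4018 Y55.7613
G1 X47.5925 Y52.0813
M5
G00 X106.4358 Y47.1746
M4 S463
G1 X101.4700 Y59.1631 F1425
G1 X89.4815 Y64.1289
G1 X77.4930 Y59.1631
G1 X72.5272 Y47.1746
G1 X77.4930 Y35.1861
G1 X89.4815 Y30.2203
G1 X101.4700 Y35.1861
G1 X106.4358 Y47.1746
M5
G00 X18.9547 Y230.9965
M4 S463
G1 X151.1725 Y97.3511 F1425
G1 X23.1464 Y232.1475
G1 X71.2647 Y239.4465
G1 X54.4711 Y250.3721
G1 X121.5506 Y13.0990
M5
G00 X0.0000 Y0.0000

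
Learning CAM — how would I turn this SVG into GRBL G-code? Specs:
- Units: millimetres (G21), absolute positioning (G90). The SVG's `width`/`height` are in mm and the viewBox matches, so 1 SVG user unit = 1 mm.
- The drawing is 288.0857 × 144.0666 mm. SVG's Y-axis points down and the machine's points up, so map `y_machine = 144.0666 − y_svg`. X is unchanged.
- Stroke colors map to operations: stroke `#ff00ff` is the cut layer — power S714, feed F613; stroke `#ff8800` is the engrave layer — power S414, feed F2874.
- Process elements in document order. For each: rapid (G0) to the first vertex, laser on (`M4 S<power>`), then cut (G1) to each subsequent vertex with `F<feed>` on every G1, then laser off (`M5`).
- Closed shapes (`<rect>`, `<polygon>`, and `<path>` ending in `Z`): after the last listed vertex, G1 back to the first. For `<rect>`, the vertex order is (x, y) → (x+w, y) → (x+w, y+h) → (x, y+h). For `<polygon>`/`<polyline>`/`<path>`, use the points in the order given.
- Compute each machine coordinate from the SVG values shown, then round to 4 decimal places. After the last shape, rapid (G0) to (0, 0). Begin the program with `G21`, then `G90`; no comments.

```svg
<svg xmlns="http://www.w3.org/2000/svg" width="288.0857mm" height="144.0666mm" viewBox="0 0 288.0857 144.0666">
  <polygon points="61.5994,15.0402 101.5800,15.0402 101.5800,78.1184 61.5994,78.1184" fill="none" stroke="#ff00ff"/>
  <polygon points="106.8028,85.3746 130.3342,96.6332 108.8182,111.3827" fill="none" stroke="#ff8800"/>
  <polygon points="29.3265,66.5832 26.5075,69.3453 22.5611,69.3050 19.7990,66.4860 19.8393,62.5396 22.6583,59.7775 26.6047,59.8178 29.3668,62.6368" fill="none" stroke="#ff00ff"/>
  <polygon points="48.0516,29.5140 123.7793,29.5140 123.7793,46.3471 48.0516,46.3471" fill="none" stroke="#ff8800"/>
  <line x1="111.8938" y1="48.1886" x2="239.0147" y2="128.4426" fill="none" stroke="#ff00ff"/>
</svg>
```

G21
G90
G0 X61.5994 Y129.0264
M4 S714
G1 X101.5800 Y129.0264 F613
G1 X101.5800 Y65.9482 F613
G1 X61.5994 Y65.9482 F613
G1 X61.5994 Y129.0264 F613
M5
G0 X106.8028 Y58.6920
M4 S414
G1 X130.3342 Y47.4334 F2874
G1 X108.8182 Y32.6839 F2874
G1 X106.8028 Y58.6920 F2874
M5
G0 X29.3265 Y77.4834
M4 S714
G1 X26.5075 Y74.7213 F613
G1 X22.5611 Y74.7616 F613
G1 X19.7990 Y77.5806 F613
G1 X19.8393 Y81.5270 F613
G1 X22.6583 Y84.2891 F613
G1 X26.6047 Y84.2488 F613
G1 X29.3668 Y81.4298 F613
G1 X29.3265 Y77.4834 F613
M5
G0 X48.0516 Y114.5526
M4 S414
G1 X123.7793 Y114.5526 F2874
G1 X123.7793 Y97.7195 F2874
G1 X48.0516 Y97.7195 F2874
G1 X48.0516 Y114.5526 F2874
M5
G0 X111.8938 Y95.8780
M4 S714
G1 X239.0147 Y15.6240 F613
M5
G0 X0.0000 Y0.0000

1 u = 1 mm; y_m = 144.0666 − y.

[1] `<polygon>` rectangle, #ff00ff→cut S714 F613: (61.5994,129.0264) → (101.5800,129.0264) → (101.5800,65.9482) → (61.5994,65.9482) → (61.5994,129.0264) (closed)

[2] `<polygon>` regular polygon, #ff8800→engrave S414 F2874: (106.8028,58.6920) → (130.3342,47.4334) → (108.8182,32.6839) → (106.8028,58.6920) (closed)

[3] `<polygon>` regular polygon, #ff00ff→cut S714 F613: (29.3265,77.4834) → (26.5075,74.7213) → (22.5611,74.7616) → (19.7990,77.5806) → (19.8393,81.5270) → (22.6583,84.2891) → (26.6047,84.2488) → (29.3668,81.4298) → (29.3265,77.4834) (closed)

[4] `<polygon>` rectangle, #ff8800→engrave S414 F2874: (48.0516,114.5526) → (123.7793,114.5526) → (123.7793,97.7195) → (48.0516,97.7195) → (48.0516,114.5526) (closed)

[5] `<line>` line segment, #ff00ff→cut S714 F613: (111.8938,95.8780) → (239.0147,15.6240)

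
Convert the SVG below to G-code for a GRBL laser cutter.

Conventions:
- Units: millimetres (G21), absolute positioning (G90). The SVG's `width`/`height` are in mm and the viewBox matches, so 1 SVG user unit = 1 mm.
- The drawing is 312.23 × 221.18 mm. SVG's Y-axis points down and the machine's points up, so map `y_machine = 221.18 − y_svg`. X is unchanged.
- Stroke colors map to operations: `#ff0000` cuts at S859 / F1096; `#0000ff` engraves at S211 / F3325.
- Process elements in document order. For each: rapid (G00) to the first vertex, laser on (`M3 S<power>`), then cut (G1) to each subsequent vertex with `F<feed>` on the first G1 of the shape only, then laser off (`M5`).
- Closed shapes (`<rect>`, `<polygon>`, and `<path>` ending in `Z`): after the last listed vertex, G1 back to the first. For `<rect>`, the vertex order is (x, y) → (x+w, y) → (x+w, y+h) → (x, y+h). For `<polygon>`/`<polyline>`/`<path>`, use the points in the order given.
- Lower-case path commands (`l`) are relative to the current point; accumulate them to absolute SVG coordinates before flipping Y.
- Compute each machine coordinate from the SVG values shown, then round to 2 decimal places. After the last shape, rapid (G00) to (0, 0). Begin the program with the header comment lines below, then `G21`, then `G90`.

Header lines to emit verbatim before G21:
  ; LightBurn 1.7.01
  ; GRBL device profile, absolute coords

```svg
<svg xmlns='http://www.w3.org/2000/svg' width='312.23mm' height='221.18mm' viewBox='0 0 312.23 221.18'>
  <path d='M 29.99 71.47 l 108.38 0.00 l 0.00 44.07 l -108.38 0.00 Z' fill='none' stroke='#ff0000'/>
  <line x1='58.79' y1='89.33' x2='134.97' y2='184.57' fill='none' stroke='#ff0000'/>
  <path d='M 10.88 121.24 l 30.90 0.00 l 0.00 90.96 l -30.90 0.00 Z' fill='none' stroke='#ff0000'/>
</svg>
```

1 u = 1 mm; y_m = 221.18 − y.

[1] `<path>` rectangle, #ff0000→cut S859 F1096: (29.99,149.71) → (138.37,149.71) → (138.37,105.64) → (29.99,105.64) → (29.99,149.71) (closed)

[2] `<line>` line segment, #ff0000→cut S859 F1096: (58.79,131.85) → (134.97,36.61)

[3] `<path>` rectangle, #ff0000→cut S859 F1096: (10.88,99.94) → (41.78,99.94) → (41.78,8.98) → (10.88,8.98) → (10.88,99.94) (closed)

; LightBurn 1.7.01
; GRBL device profile, absolute coords
G21
G90
G00 X29.99 Y149.71
M3 S859
G1 X138.37 Y149.71 F1096
G1 X138.37 Y105.64
G1 X29.99 Y105.64
G1 X29.99 Y149.71
M5
G00 X58.79 Y131.85
M3 S859
G1 X134.97 Y36.61 F1096
M5
G00 X10.88 Y99.94
M3 S859
G1 X41.78 Y99.94 F1096
G1 X41.78 Y8.98
G1 X10.88 Y8.98
G1 X10.88 Y99.94
M5
G00 X0.00 Y0.00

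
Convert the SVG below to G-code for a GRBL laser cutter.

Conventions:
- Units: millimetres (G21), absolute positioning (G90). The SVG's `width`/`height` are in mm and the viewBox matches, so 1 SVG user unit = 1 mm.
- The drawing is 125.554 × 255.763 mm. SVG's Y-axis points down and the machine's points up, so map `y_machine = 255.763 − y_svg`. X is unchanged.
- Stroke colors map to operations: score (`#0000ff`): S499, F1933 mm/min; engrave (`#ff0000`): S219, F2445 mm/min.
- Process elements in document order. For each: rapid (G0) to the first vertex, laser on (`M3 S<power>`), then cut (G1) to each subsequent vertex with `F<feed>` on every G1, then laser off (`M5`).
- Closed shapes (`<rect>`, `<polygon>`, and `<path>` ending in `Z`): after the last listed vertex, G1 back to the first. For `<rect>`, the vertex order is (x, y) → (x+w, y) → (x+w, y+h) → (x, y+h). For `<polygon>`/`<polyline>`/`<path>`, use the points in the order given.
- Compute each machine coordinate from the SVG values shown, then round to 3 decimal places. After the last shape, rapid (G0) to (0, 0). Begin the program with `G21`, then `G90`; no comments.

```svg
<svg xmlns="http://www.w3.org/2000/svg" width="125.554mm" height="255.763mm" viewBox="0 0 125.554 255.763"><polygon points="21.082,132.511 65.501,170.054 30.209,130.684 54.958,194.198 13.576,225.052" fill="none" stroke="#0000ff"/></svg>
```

1 u = 1 mm; y_m = 255.763 − y.

[1] `<polygon>` closed polygon, #0000ff→score S499 F1933: (21.082,123.252) → (65.501,85.709) → (30.209,125.079) → (54.958,61.565) → (13.576,30.711) → (21.082,123.252) (closed)

G21
G90
G0 X21.082 Y123.252
M3 S499
G1 X65.501 Y85.709 F1933
G1 X30.209 Y125.079 F1933
G1 X54.958 Y61.565 F1933
G1 X13.576 Y30.711 F1933
G1 X21.082 Y123.252 F1933
M5
G0 X0.000 Y0.000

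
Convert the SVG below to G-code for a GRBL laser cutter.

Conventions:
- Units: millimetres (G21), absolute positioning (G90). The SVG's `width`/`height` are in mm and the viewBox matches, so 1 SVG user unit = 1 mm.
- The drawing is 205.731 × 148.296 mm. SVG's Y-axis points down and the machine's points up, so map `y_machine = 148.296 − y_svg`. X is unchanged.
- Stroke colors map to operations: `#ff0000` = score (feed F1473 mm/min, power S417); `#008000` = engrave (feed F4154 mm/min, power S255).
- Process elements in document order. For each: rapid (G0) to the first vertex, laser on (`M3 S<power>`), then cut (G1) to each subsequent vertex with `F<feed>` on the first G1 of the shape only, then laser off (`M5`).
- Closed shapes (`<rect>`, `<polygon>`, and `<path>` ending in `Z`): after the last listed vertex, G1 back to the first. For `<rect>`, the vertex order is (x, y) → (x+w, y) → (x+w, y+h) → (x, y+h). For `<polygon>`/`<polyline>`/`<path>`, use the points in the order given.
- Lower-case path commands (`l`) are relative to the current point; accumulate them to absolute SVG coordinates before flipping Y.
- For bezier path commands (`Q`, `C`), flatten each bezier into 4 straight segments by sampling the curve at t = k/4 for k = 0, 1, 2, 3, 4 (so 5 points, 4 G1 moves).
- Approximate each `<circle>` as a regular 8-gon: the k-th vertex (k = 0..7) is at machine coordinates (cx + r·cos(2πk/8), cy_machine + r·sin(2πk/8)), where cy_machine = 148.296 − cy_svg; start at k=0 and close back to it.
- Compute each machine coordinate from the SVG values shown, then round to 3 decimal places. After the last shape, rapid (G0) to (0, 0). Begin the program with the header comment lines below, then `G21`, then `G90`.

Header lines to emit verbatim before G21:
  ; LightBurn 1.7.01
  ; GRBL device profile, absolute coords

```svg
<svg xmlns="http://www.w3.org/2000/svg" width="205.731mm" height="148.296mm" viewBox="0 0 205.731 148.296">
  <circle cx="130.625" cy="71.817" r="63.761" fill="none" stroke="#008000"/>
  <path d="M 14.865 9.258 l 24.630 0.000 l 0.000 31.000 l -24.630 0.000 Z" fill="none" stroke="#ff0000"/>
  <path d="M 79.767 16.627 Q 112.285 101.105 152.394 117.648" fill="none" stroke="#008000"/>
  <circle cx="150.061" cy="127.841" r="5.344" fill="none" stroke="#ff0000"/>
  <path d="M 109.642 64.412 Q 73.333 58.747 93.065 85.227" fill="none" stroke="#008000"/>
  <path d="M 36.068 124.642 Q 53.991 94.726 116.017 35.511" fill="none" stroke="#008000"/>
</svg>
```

; LightBurn 1.7.01
; GRBL device profile, absolute coords
G21
G90
G0 X194.386 Y76.479
M3 S255
G1 X175.711 Y121.565 F4154
G1 X130.625 Y140.240
G1 X85.539 Y121.565
G1 X66.864 Y76.479
G1 X85.539 Y31.393
G1 X130.625 Y12.718
G1 X175.711 Y31.393
G1 X194.386 Y76.479
M5
G0 X14.865 Y139.038
M3 S417
G1 X39.495 Y139.038 F1473
G1 X39.495 Y108.038
G1 X14.865 Y108.038
G1 X14.865 Y139.038
M5
G0 X79.767 Y131.669
M3 S255
G1 X96.500 Y93.676 F4154
G1 X114.183 Y64.175
G1 X132.814 Y43.165
G1 X152.394 Y30.648
M5
G0 X155.405 Y20.455
M3 S417
G1 X153.840 Y24.234 F1473
G1 X150.061 Y25.799
G1 X146.282 Y24.234
G1 X144.717 Y20.455
G1 X146.282 Y16.676
G1 X150.061 Y15.111
G1 X153.840 Y16.676
G1 X155.405 Y20.455
M5
G0 X109.642 Y83.884
M3 S255
G1 X94.990 Y84.707 F4154
G1 X87.343 Y81.513
G1 X86.702 Y74.300
G1 X93.065 Y63.069
M5
G0 X36.068 Y23.654
M3 S255
G1 X47.786 Y40.443 F4154
G1 X65.017 Y60.895
G1 X87.760 Y85.009
G1 X116.017 Y112.785
M5
G0 X0.000 Y0.000

Since the viewBox matches the mm dimensions, user units are millimetres directly. The only transform is the Y-flip y_m = 148.296 − y_svg.

Shape 1 is a circle drawn with `<circle>`. Its stroke #008000 means engrave at S255, F4154. After flipping Y the toolpath is (194.386,76.479) → (175.711,121.565) → (130.625,140.240) → (85.539,121.565) → (66.864,76.479) → (85.539,31.393) → (130.625,12.718) → (175.711,31.393) → (194.386,76.479), returning to the start.

Shape 2 is a rectangle drawn with `<path>`. Its stroke #ff0000 means score at S417, F1473. After flipping Y the toolpath is (14.865,139.038) → (39.495,139.038) → (39.495,108.038) → (14.865,108.038) → (14.865,139.038), returning to the start.

Shape 3 is a quadratic bezier drawn with `<path>`. Its stroke #008000 means engrave at S255, F4154. After flipping Y the toolpath is (79.767,131.669) → (96.500,93.676) → (114.183,64.175) → (132.814,43.165) → (152.394,30.648).

Shape 4 is a circle drawn with `<circle>`. Its stroke #ff0000 means score at S417, F1473. After flipping Y the toolpath is (155.405,20.455) → (153.840,24.234) → (150.061,25.799) → (146.282,24.234) → (144.717,20.455) → (146.282,16.676) → (150.061,15.111) → (153.840,16.676) → (155.405,20.455), returning to the start.

Shape 5 is a quadratic bezier drawn with `<path>`. Its stroke #008000 means engrave at S255, F4154. After flipping Y the toolpath is (109.642,83.884) → (94.990,84.707) → (87.343,81.513) → (86.702,74.300) → (93.065,63.069).

Shape 6 is a quadratic bezier drawn with `<path>`. Its stroke #008000 means engrave at S255, F4154. After flipping Y the toolpath is (36.068,23.654) → (47.786,40.443) → (65.017,60.895) → (87.760,85.009) → (116.017,112.785).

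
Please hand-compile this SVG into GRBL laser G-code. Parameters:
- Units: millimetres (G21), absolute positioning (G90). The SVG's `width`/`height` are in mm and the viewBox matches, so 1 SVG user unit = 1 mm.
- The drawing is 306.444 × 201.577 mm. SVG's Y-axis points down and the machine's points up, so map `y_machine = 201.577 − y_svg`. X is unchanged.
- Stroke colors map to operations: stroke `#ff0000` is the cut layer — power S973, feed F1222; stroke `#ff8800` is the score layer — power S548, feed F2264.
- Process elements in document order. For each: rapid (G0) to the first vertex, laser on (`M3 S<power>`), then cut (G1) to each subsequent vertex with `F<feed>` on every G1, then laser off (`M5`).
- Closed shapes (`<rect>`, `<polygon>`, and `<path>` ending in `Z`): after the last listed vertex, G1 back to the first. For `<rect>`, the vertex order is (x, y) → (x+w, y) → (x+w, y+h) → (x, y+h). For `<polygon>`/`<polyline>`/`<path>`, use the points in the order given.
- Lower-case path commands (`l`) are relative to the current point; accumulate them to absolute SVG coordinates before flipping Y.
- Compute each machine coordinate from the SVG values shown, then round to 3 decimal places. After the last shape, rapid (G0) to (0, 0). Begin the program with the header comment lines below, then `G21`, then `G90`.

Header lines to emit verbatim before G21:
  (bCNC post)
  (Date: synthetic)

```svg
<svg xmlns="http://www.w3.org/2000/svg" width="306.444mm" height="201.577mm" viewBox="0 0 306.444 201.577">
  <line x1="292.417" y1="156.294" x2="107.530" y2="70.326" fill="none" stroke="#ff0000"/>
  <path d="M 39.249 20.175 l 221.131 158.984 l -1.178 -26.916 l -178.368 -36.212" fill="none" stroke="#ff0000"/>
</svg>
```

Since the viewBox matches the mm dimensions, user units are millimetres directly. The only transform is the Y-flip y_m = 201.577 − y_svg.

Shape 1 is a line segment drawn with `<line>`. Its stroke #ff0000 means cut at S973, F1222. After flipping Y the toolpath is (292.417,45.283) → (107.530,131.251).

Shape 2 is a open polyline drawn with `<path>`. Its stroke #ff0000 means cut at S973, F1222. After flipping Y the toolpath is (39.249,181.402) → (260.380,22.418) → (259.202,49.334) → (80.834,85.546).

(bCNC post)
(Date: synthetic)
G21
G90
G0 X292.417 Y45.283
M3 S973
G1 X107.530 Y131.251 F1222
M5
G0 X39.249 Y181.402
M3 S973
G1 X260.380 Y22.418 F1222
G1 X259.202 Y49.334 F1222
G1 X80.834 Y85.546 F1222
M5
G0 X0.000 Y0.000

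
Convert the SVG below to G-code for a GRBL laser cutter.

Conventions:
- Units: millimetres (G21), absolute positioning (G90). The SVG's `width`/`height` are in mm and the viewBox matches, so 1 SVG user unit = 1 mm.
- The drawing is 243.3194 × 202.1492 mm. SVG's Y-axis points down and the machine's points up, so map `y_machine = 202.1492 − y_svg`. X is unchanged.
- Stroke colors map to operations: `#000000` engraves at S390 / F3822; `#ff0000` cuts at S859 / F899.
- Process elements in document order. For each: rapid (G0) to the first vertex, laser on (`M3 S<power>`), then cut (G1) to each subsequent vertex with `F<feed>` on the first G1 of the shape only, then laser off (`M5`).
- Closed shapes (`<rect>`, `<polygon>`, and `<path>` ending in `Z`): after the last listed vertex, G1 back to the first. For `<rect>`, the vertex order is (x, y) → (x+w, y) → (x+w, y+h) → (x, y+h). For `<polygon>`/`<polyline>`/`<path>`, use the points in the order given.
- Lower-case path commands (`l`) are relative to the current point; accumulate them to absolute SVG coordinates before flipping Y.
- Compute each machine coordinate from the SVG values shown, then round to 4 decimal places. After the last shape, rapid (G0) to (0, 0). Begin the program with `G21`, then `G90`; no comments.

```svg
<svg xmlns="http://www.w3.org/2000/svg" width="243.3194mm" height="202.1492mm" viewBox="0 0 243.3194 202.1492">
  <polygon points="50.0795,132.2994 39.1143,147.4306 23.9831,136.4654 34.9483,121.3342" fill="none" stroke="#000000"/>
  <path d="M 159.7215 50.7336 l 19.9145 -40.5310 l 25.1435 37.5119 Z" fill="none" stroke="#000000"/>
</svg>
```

Since the viewBox matches the mm dimensions, user units are millimetres directly. The only transform is the Y-flip y_m = 202.1492 − y_svg.

Shape 1 is a regular polygon drawn with `<polygon>`. Its stroke #000000 means engrave at S390, F3822. After flipping Y the toolpath is (50.0795,69.8498) → (39.1143,54.7186) → (23.9831,65.6838) → (34.9483,80.8150) → (50.0795,69.8498), returning to the start.

Shape 2 is a regular polygon drawn with `<path>`. Its stroke #000000 means engrave at S390, F3822. After flipping Y the toolpath is (159.7215,151.4156) → (179.6360,191.9466) → (204.7795,154.4347) → (159.7215,151.4156), returning to the start.

G21
G90
G0 X50.0795 Y69.8498
M3 S390
G1 X39.1143 Y54.7186 F3822
G1 X23.9831 Y65.6838
G1 X34.9483 Y80.8150
G1 X50.0795 Y69.8498
M5
G0 X159.7215 Y151.4156
M3 S390
G1 X179.6360 Y191.9466 F3822
G1 X204.7795 Y154.4347
G1 X159.7215 Y151.4156
M5
G0 X0.0000 Y0.0000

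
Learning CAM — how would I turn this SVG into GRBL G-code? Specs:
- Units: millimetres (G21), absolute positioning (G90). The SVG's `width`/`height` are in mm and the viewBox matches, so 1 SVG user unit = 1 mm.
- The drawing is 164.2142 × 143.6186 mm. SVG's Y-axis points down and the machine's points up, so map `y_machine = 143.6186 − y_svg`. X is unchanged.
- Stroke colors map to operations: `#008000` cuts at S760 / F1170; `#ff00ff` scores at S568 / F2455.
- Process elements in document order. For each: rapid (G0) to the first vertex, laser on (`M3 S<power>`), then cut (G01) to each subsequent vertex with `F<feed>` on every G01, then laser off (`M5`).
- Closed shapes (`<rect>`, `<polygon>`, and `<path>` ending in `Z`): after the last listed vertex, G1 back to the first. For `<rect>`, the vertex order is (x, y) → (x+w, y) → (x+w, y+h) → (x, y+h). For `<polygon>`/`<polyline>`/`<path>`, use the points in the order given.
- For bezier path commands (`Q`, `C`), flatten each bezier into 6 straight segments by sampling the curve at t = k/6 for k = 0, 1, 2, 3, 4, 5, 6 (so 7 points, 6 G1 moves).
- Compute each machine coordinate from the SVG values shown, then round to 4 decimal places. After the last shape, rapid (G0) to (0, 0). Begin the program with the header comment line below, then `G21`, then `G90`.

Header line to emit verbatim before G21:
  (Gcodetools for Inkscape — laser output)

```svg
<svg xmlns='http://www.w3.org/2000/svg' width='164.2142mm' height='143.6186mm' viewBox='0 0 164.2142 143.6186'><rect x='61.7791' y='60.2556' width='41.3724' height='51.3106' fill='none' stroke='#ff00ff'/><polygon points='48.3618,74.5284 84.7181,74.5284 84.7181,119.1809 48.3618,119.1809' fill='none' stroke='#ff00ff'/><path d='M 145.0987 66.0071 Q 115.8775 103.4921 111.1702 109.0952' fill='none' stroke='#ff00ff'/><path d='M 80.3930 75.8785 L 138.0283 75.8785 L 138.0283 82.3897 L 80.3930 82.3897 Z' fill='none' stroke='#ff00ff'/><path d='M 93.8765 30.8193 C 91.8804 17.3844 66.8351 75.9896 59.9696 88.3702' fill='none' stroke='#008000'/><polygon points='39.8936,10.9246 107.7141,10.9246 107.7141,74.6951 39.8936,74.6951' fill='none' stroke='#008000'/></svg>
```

1 u = 1 mm; y_m = 143.6186 − y.

[1] `<rect>` rectangle, #ff00ff→score S568 F2455: (61.7791,83.3630) → (103.1515,83.3630) → (103.1515,32.0524) → (61.7791,32.0524) → (61.7791,83.3630) (closed)

[2] `<polygon>` rectangle, #ff00ff→score S568 F2455: (48.3618,69.0902) → (84.7181,69.0902) → (84.7181,24.4377) → (48.3618,24.4377) → (48.3618,69.0902) (closed)

[3] `<path>` quadratic bezier, #ff00ff→score S568 F2455: (145.0987,77.6115) → (136.0392,66.0021) → (128.3417,56.1639) → (122.0060,48.0970) → (117.0322,41.8012) → (113.4202,37.2767) → (111.1702,34.5234)

[4] `<path>` rectangle, #ff00ff→score S568 F2455: (80.3930,67.7401) → (138.0283,67.7401) → (138.0283,61.2289) → (80.3930,61.2289) → (80.3930,67.7401) (closed)

[5] `<path>` cubic bezier, #008000→cut S760 F1170: (93.8765,112.7993) → (91.1486,114.0609) → (85.7243,106.6010) → (78.7491,93.7047) → (71.3680,78.6570) → (64.7265,64.7432) → (59.9696,55.2484)

[6] `<polygon>` rectangle, #008000→cut S760 F1170: (39.8936,132.6940) → (107.7141,132.6940) → (107.7141,68.9235) → (39.8936,68.9235) → (39.8936,132.6940) (closed)

(Gcodetools for Inkscape — laser output)
G21
G90
G0 X61.7791 Y83.3630
M3 S568
G01 X103.1515 Y83.3630 F2455
G01 X103.1515 Y32.0524 F2455
G01 X61.7791 Y32.0524 F2455
G01 X61.7791 Y83.3630 F2455
M5
G0 X48.3618 Y69.0902
M3 S568
G01 X84.7181 Y69.0902 F2455
G01 X84.7181 Y24.4377 F2455
G01 X48.3618 Y24.4377 F2455
G01 X48.3618 Y69.0902 F2455
M5
G0 X145.0987 Y77.6115
M3 S568
G01 X136.0392 Y66.0021 F2455
G01 X128.3417 Y56.1639 F2455
G01 X122.0060 Y48.0970 F2455
G01 X117.0322 Y41.8012 F2455
G01 X113.4202 Y37.2767 F2455
G01 X111.1702 Y34.5234 F2455
M5
G0 X80.3930 Y67.7401
M3 S568
G01 X138.0283 Y67.7401 F2455
G01 X138.0283 Y61.2289 F2455
G01 X80.3930 Y61.2289 F2455
G01 X80.3930 Y67.7401 F2455
M5
G0 X93.8765 Y112.7993
M3 S760
G01 X91.1486 Y114.0609 F1170
G01 X85.7243 Y106.6010 F1170
G01 X78.7491 Y93.7047 F1170
G01 X71.3680 Y78.6570 F1170
G01 X64.7265 Y64.7432 F1170
G01 X59.9696 Y55.2484 F1170
M5
G0 X39.8936 Y132.6940
M3 S760
G01 X107.7141 Y132.6940 F1170
G01 X107.7141 Y68.9235 F1170
G01 X39.8936 Y68.9235 F1170
G01 X39.8936 Y132.6940 F1170
M5
G0 X0.0000 Y0.0000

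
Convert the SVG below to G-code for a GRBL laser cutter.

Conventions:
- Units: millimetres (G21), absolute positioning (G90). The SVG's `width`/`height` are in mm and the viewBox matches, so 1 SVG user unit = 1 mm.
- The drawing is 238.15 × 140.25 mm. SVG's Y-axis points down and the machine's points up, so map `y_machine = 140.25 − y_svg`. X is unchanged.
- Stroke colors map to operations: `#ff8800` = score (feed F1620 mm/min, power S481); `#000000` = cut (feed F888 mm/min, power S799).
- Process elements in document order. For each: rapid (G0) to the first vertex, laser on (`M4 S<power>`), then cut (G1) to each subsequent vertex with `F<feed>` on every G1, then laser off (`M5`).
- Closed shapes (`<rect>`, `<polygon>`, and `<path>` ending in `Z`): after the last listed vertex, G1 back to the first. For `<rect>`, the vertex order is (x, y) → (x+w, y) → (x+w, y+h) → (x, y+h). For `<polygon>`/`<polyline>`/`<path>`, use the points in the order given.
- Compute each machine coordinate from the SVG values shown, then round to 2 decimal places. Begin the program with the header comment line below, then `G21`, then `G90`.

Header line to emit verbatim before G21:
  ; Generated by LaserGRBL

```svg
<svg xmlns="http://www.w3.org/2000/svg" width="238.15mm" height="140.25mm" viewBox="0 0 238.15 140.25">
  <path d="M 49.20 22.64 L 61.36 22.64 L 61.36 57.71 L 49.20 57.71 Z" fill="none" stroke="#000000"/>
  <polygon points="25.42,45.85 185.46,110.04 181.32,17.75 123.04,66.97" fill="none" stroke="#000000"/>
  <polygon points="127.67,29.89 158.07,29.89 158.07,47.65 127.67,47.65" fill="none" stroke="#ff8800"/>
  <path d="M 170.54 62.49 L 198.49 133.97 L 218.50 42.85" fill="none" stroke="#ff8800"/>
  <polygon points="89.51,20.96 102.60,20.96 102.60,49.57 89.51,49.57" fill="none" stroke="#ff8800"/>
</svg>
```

; Generated by LaserGRBL
G21
G90
G0 X49.20 Y117.61
M4 S799
G1 X61.36 Y117.61 F888
G1 X61.36 Y82.54 F888
G1 X49.20 Y82.54 F888
G1 X49.20 Y117.61 F888
M5
G0 X25.42 Y94.40
M4 S799
G1 X185.46 Y30.21 F888
G1 X181.32 Y122.50 F888
G1 X123.04 Y73.28 F888
G1 X25.42 Y94.40 F888
M5
G0 X127.67 Y110.36
M4 S481
G1 X158.07 Y110.36 F1620
G1 X158.07 Y92.60 F1620
G1 X127.67 Y92.60 F1620
G1 X127.67 Y110.36 F1620
M5
G0 X170.54 Y77.76
M4 S481
G1 X198.49 Y6.28 F1620
G1 X218.50 Y97.40 F1620
M5
G0 X89.51 Y119.29
M4 S481
G1 X102.60 Y119.29 F1620
G1 X102.60 Y90.68 F1620
G1 X89.51 Y90.68 F1620
G1 X89.51 Y119.29 F1620
M5

Since the viewBox matches the mm dimensions, user units are millimetres directly. The only transform is the Y-flip y_m = 140.25 − y_svg.

Shape 1 is a rectangle drawn with `<path>`. Its stroke #000000 means cut at S799, F888. After flipping Y the toolpath is (49.20,117.61) → (61.36,117.61) → (61.36,82.54) → (49.20,82.54) → (49.20,117.61), returning to the start.

Shape 2 is a closed polygon drawn with `<polygon>`. Its stroke #000000 means cut at S799, F888. After flipping Y the toolpath is (25.42,94.40) → (185.46,30.21) → (181.32,122.50) → (123.04,73.28) → (25.42,94.40), returning to the start.

Shape 3 is a rectangle drawn with `<polygon>`. Its stroke #ff8800 means score at S481, F1620. After flipping Y the toolpath is (127.67,110.36) → (158.07,110.36) → (158.07,92.60) → (127.67,92.60) → (127.67,110.36), returning to the start.

Shape 4 is a open polyline drawn with `<path>`. Its stroke #ff8800 means score at S481, F1620. After flipping Y the toolpath is (170.54,77.76) → (198.49,6.28) → (218.50,97.40).

Shape 5 is a rectangle drawn with `<polygon>`. Its stroke #ff8800 means score at S481, F1620. After flipping Y the toolpath is (89.51,119.29) → (102.60,119.29) → (102.60,90.68) → (89.51,90.68) → (89.51,119.29), returning to the start.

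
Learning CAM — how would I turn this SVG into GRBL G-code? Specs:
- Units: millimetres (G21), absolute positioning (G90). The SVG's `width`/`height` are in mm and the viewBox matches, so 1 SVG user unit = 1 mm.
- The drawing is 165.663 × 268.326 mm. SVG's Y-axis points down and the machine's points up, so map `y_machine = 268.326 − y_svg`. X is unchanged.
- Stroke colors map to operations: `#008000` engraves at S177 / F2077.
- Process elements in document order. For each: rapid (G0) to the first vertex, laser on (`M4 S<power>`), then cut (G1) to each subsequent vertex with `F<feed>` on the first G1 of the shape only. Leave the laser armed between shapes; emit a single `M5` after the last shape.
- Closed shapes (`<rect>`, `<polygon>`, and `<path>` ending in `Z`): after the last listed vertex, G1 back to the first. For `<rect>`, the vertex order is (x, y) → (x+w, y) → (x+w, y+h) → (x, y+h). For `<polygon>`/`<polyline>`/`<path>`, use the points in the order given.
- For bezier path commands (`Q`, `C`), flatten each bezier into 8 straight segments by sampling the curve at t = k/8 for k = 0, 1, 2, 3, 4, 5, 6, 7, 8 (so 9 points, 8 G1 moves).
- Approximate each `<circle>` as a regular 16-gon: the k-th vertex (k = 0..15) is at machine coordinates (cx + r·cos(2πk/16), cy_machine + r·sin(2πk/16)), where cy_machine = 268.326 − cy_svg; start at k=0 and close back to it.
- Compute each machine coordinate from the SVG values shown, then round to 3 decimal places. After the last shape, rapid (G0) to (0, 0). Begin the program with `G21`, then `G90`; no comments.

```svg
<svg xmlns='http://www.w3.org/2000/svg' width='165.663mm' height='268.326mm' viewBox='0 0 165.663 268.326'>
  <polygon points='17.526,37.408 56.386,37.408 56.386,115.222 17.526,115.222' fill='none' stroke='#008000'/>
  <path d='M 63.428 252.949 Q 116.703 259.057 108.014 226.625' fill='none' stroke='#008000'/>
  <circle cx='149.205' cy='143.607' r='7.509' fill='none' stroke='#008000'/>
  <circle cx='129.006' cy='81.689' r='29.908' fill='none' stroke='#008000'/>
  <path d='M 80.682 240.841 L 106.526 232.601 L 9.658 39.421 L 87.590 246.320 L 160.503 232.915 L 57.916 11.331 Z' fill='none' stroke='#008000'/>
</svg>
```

G21
G90
G0 X17.526 Y230.918
M4 S177
G1 X56.386 Y230.918 F2077
G1 X56.386 Y153.104
G1 X17.526 Y153.104
G1 X17.526 Y230.918
G0 X63.428 Y15.377
M4 S177
G1 X75.779 Y14.452 F2077
G1 X86.193 Y14.732
G1 X94.671 Y16.216
G1 X101.212 Y18.904
G1 X105.817 Y22.797
G1 X108.486 Y27.894
G1 X109.218 Y34.195
G1 X108.014 Y41.701
G0 X156.714 Y124.719
M4 S177
G1 X156.142 Y127.593 F2077
G1 X154.515 Y130.029
G1 X152.079 Y131.656
G1 X149.205 Y132.228
G1 X146.331 Y131.656
G1 X143.895 Y130.029
G1 X142.268 Y127.593
G1 X141.696 Y124.719
G1 X142.268 Y121.845
G1 X143.895 Y119.409
G1 X146.331 Y117.782
G1 X149.205 Y117.210
G1 X152.079 Y117.782
G1 X154.515 Y119.409
G1 X156.142 Y121.845
G1 X156.714 Y124.719
G0 X158.914 Y186.637
M4 S177
G1 X156.637 Y198.082 F2077
G1 X150.154 Y207.785
G1 X140.451 Y214.268
G1 X129.006 Y216.545
G1 X117.561 Y214.268
G1 X107.858 Y207.785
G1 X101.375 Y198.082
G1 X99.098 Y186.637
G1 X101.375 Y175.192
G1 X107.858 Y165.489
G1 X117.561 Y159.006
G1 X129.006 Y156.729
G1 X140.451 Y159.006
G1 X150.154 Y165.489
G1 X156.637 Y175.192
G1 X158.914 Y186.637
G0 X80.682 Y27.485
M4 S177
G1 X106.526 Y35.725 F2077
G1 X9.658 Y228.905
G1 X87.590 Y22.006
G1 X160.503 Y35.411
G1 X57.916 Y256.995
G1 X80.682 Y27.485
M5
G0 X0.000 Y0.000

Since the viewBox matches the mm dimensions, user units are millimetres directly. The only transform is the Y-flip y_m = 268.326 − y_svg.

Shape 1 is a rectangle drawn with `<polygon>`. Its stroke #008000 means engrave at S177, F2077. After flipping Y the toolpath is (17.526,230.918) → (56.386,230.918) → (56.386,153.104) → (17.526,153.104) → (17.526,230.918), returning to the start.

Shape 2 is a quadratic bezier drawn with `<path>`. Its stroke #008000 means engrave at S177, F2077. After flipping Y the toolpath is (63.428,15.377) → (75.779,14.452) → (86.193,14.732) → (94.671,16.216) → (101.212,18.904) → (105.817,22.797) → (108.486,27.894) → (109.218,34.195) → (108.014,41.701).

Shape 3 is a circle drawn with `<circle>`. Its stroke #008000 means engrave at S177, F2077. After flipping Y the toolpath is (156.714,124.719) → (156.142,127.593) → (154.515,130.029) → (152.079,131.656) → (149.205,132.228) → (146.331,131.656) → (143.895,130.029) → (142.268,127.593) → (141.696,124.719) → (142.268,121.845) → (143.895,119.409) → (146.331,117.782) → (149.205,117.210) → (152.079,117.782) → (154.515,119.409) → (156.142,121.845) → (156.714,124.719), returning to the start.

Shape 4 is a circle drawn with `<circle>`. Its stroke #008000 means engrave at S177, F2077. After flipping Y the toolpath is (158.914,186.637) → (156.637,198.082) → (150.154,207.785) → (140.451,214.268) → (129.006,216.545) → (117.561,214.268) → (107.858,207.785) → (101.375,198.082) → (99.098,186.637) → (101.375,175.192) → (107.858,165.489) → (117.561,159.006) → (129.006,156.729) → (140.451,159.006) → (150.154,165.489) → (156.637,175.192) → (158.914,186.637), returning to the start.

Shape 5 is a closed polygon drawn with `<path>`. Its stroke #008000 means engrave at S177, F2077. After flipping Y the toolpath is (80.682,27.485) → (106.526,35.725) → (9.658,228.905) → (87.590,22.006) → (160.503,35.411) → (57.916,256.995) → (80.682,27.485), returning to the start.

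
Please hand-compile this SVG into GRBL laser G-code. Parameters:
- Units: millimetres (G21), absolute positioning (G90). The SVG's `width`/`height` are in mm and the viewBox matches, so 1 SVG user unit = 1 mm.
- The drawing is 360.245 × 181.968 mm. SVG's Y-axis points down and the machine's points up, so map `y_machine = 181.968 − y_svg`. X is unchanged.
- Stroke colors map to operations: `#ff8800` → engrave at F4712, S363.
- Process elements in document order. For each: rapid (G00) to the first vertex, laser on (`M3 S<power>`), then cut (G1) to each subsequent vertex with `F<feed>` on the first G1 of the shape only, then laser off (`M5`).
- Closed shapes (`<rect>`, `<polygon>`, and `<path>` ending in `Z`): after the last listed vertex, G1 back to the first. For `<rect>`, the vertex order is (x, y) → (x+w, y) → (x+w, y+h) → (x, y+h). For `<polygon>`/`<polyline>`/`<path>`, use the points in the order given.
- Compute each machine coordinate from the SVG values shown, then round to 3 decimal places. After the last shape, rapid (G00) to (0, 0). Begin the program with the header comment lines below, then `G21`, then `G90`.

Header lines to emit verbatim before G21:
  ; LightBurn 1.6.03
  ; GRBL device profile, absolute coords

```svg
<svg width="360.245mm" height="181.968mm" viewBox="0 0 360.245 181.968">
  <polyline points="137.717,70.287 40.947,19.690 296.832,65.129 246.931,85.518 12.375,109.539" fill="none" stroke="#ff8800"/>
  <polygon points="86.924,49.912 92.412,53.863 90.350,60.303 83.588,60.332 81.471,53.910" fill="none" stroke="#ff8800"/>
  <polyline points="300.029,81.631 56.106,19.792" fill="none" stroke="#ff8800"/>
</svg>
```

Since the viewBox matches the mm dimensions, user units are millimetres directly. The only transform is the Y-flip y_m = 181.968 − y_svg.

Shape 1 is a open polyline drawn with `<polyline>`. Its stroke #ff8800 means engrave at S363, F4712. After flipping Y the toolpath is (137.717,111.681) → (40.947,162.278) → (296.832,116.839) → (246.931,96.450) → (12.375,72.429).

Shape 2 is a regular polygon drawn with `<polygon>`. Its stroke #ff8800 means engrave at S363, F4712. After flipping Y the toolpath is (86.924,132.056) → (92.412,128.105) → (90.350,121.665) → (83.588,121.636) → (81.471,128.058) → (86.924,132.056), returning to the start.

Shape 3 is a line segment drawn with `<polyline>`. Its stroke #ff8800 means engrave at S363, F4712. After flipping Y the toolpath is (300.029,100.337) → (56.106,162.176).

; LightBurn 1.6.03
; GRBL device profile, absolute coords
G21
G90
G00 X137.717 Y111.681
M3 S363
G1 X40.947 Y162.278 F4712
G1 X296.832 Y116.839
G1 X246.931 Y96.450
G1 X12.375 Y72.429
M5
G00 X86.924 Y132.056
M3 S363
G1 X92.412 Y128.105 F4712
G1 X90.350 Y121.665
G1 X83.588 Y121.636
G1 X81.471 Y128.058
G1 X86.924 Y132.056
M5
G00 X300.029 Y100.337
M3 S363
G1 X56.106 Y162.176 F4712
M5
G00 X0.000 Y0.000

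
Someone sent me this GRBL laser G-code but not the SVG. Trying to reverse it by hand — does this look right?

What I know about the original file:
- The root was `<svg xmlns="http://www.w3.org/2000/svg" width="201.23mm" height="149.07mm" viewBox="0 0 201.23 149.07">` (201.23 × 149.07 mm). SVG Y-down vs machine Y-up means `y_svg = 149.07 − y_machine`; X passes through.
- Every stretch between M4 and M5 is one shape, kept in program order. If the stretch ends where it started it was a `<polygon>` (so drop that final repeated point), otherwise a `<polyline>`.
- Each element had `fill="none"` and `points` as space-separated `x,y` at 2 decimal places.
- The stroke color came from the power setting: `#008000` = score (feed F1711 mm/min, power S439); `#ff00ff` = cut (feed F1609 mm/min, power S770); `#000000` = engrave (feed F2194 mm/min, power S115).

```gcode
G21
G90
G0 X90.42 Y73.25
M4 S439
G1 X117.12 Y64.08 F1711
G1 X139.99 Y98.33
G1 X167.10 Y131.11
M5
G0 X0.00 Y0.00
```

y_svg = 149.07 − y_m. Every run uses S439, so all elements get stroke `#008000` (score).

[1] open run; points: 90.42,75.82 117.12,84.99 139.99,50.74 167.10,17.96

<svg xmlns="http://www.w3.org/2000/svg" width="201.23mm" height="149.07mm" viewBox="0 0 201.23 149.07">
  <polyline points="90.42,75.82 117.12,84.99 139.99,50.74 167.10,17.96" fill="none" stroke="#008000"/>
</svg>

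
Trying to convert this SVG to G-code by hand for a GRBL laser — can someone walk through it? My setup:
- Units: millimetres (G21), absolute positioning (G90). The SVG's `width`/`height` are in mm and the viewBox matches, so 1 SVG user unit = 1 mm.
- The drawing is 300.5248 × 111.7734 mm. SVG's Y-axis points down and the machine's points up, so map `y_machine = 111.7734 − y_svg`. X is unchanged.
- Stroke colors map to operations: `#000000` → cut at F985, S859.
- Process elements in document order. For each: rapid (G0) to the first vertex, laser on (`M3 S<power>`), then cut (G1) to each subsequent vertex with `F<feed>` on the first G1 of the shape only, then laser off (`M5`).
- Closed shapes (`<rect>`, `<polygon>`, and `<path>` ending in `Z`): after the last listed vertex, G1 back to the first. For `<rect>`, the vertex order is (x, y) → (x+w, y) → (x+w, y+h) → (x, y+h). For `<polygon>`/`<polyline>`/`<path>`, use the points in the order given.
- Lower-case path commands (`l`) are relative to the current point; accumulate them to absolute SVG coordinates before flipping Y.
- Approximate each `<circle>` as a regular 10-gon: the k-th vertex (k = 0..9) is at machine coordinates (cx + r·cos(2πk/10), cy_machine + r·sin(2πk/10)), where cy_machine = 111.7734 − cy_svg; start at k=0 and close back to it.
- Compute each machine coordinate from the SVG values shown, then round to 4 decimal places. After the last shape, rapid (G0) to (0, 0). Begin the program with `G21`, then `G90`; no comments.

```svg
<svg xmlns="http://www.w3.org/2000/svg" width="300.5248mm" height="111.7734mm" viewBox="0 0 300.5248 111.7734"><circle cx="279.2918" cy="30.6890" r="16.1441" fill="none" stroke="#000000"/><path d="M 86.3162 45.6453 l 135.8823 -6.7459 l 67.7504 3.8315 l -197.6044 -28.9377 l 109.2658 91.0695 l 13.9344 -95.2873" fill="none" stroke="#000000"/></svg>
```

G21
G90
G0 X295.4359 Y81.0844
M3 S859
G1 X292.3527 Y90.5737 F985
G1 X284.2806 Y96.4384
G1 X274.3030 Y96.4384
G1 X266.2309 Y90.5737
G1 X263.1477 Y81.0844
G1 X266.2309 Y71.5951
G1 X274.3030 Y65.7304
G1 X284.2806 Y65.7304
G1 X292.3527 Y71.5951
G1 X295.4359 Y81.0844
M5
G0 X86.3162 Y66.1281
M3 S859
G1 X222.1985 Y72.8740 F985
G1 X289.9489 Y69.0425
G1 X92.3445 Y97.9802
G1 X201.6103 Y6.9107
G1 X215.5447 Y102.1980
M5
G0 X0.0000 Y0.0000

viewBox `0 0 300.5248 111.7734` with mm width/height → 1 unit = 1 mm. Flip: y_m = 111.7734 − y_svg.

**Shape 1** — `<circle>` circle, stroke `#000000` → cut (S859, F985). Machine vertices: (295.4359,81.0844) → (292.3527,90.5737) → (284.2806,96.4384) → (274.3030,96.4384) → (266.2309,90.5737) → (263.1477,81.0844) → (266.2309,71.5951) → (274.3030,65.7304) → (284.2806,65.7304) → (292.3527,71.5951) → (295.4359,81.0844). Closed: final G1 returns to the first vertex.

**Shape 2** — `<path>` open polyline, stroke `#000000` → cut (S859, F985). Machine vertices: (86.3162,66.1281) → (222.1985,72.8740) → (289.9489,69.0425) → (92.3445,97.9802) → (201.6103,6.9107) → (215.5447,102.1980). Open path.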